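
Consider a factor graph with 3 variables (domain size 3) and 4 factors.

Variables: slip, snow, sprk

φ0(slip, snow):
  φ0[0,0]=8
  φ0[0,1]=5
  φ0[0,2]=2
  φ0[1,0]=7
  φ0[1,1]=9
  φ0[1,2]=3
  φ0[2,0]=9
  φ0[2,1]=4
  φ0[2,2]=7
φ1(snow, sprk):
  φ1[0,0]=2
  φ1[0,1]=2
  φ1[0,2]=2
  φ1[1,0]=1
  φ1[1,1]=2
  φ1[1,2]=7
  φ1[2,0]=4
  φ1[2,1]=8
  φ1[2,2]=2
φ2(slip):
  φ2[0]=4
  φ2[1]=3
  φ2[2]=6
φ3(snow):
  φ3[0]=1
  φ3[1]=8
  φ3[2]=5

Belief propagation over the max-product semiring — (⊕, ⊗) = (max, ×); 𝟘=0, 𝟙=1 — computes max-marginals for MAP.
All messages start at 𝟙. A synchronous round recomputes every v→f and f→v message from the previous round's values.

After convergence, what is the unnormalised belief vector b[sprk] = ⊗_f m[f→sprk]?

init: all messages = 𝟙 over 3 values
r1 m[φ0→slip] = [8, 9, 9]
r1 m[φ0→snow] = [9, 9, 7]
r1 m[φ1→snow] = [2, 7, 8]
r1 m[φ1→sprk] = [4, 8, 7]
r1 m[φ2→slip] = [4, 3, 6]
r1 m[φ3→snow] = [1, 8, 5]
r1 m[slip→φ0] = [1, 1, 1]
r1 m[slip→φ2] = [1, 1, 1]
r1 m[snow→φ0] = [1, 1, 1]
r1 m[snow→φ1] = [1, 1, 1]
r1 m[snow→φ3] = [1, 1, 1]
r1 m[sprk→φ1] = [1, 1, 1]
r2 m[φ0→slip] = [8, 9, 9]
r2 m[φ0→snow] = [9, 9, 7]
r2 m[φ1→snow] = [2, 7, 8]
r2 m[φ1→sprk] = [4, 8, 7]
r2 m[φ2→slip] = [4, 3, 6]
r2 m[φ3→snow] = [1, 8, 5]
r2 m[slip→φ0] = [4, 3, 6]
r2 m[slip→φ2] = [8, 9, 9]
r2 m[snow→φ0] = [2, 56, 40]
r2 m[snow→φ1] = [9, 72, 35]
r2 m[snow→φ3] = [18, 63, 56]
r2 m[sprk→φ1] = [1, 1, 1]
r3 m[φ0→slip] = [280, 504, 280]
r3 m[φ0→snow] = [54, 27, 42]
r3 m[φ1→snow] = [2, 7, 8]
r3 m[φ1→sprk] = [140, 280, 504]
r3 m[φ2→slip] = [4, 3, 6]
r3 m[φ3→snow] = [1, 8, 5]
r3 m[slip→φ0] = [4, 3, 6]
r3 m[slip→φ2] = [8, 9, 9]
r3 m[snow→φ0] = [2, 56, 40]
r3 m[snow→φ1] = [9, 72, 35]
r3 m[snow→φ3] = [18, 63, 56]
r3 m[sprk→φ1] = [1, 1, 1]
r4 m[φ0→slip] = [280, 504, 280]
r4 m[φ0→snow] = [54, 27, 42]
r4 m[φ1→snow] = [2, 7, 8]
r4 m[φ1→sprk] = [140, 280, 504]
r4 m[φ2→slip] = [4, 3, 6]
r4 m[φ3→snow] = [1, 8, 5]
r4 m[slip→φ0] = [4, 3, 6]
r4 m[slip→φ2] = [280, 504, 280]
r4 m[snow→φ0] = [2, 56, 40]
r4 m[snow→φ1] = [54, 216, 210]
r4 m[snow→φ3] = [108, 189, 336]
r4 m[sprk→φ1] = [1, 1, 1]
r5 m[φ0→slip] = [280, 504, 280]
r5 m[φ0→snow] = [54, 27, 42]
r5 m[φ1→snow] = [2, 7, 8]
r5 m[φ1→sprk] = [840, 1680, 1512]
r5 m[φ2→slip] = [4, 3, 6]
r5 m[φ3→snow] = [1, 8, 5]
r5 m[slip→φ0] = [4, 3, 6]
r5 m[slip→φ2] = [280, 504, 280]
r5 m[snow→φ0] = [2, 56, 40]
r5 m[snow→φ1] = [54, 216, 210]
r5 m[snow→φ3] = [108, 189, 336]
r5 m[sprk→φ1] = [1, 1, 1]
r6 m[φ0→slip] = [280, 504, 280]
r6 m[φ0→snow] = [54, 27, 42]
r6 m[φ1→snow] = [2, 7, 8]
r6 m[φ1→sprk] = [840, 1680, 1512]
r6 m[φ2→slip] = [4, 3, 6]
r6 m[φ3→snow] = [1, 8, 5]
r6 m[slip→φ0] = [4, 3, 6]
r6 m[slip→φ2] = [280, 504, 280]
r6 m[snow→φ0] = [2, 56, 40]
r6 m[snow→φ1] = [54, 216, 210]
r6 m[snow→φ3] = [108, 189, 336]
r6 m[sprk→φ1] = [1, 1, 1]
fixed point reached at round 6
b[sprk] = ⊗ incoming = [840, 1680, 1512]

b[sprk] = [840, 1680, 1512]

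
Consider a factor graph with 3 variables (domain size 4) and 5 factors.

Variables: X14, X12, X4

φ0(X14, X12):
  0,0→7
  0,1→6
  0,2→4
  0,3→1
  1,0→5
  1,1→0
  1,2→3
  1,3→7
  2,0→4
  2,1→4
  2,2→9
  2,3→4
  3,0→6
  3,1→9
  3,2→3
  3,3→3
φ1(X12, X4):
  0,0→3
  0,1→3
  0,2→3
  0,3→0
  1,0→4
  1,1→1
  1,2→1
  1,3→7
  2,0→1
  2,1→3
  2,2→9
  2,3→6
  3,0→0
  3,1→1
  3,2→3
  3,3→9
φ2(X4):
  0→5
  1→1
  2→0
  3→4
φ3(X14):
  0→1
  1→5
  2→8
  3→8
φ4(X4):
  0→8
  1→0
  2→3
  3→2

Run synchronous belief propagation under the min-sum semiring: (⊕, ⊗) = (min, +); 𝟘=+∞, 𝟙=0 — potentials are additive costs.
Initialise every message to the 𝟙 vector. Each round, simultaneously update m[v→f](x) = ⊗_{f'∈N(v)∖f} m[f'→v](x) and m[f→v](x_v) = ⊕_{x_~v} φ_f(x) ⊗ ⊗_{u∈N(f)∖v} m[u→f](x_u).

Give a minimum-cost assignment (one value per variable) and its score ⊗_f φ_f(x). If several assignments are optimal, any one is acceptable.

assignment: (X14=0, X12=3, X4=1); score = 4

init: all messages = 𝟙 over 4 values
r1 m[φ0→X14] = [1, 0, 4, 3]
r1 m[φ0→X12] = [4, 0, 3, 1]
r1 m[φ1→X12] = [0, 1, 1, 0]
r1 m[φ1→X4] = [0, 1, 1, 0]
r1 m[φ2→X4] = [5, 1, 0, 4]
r1 m[φ3→X14] = [1, 5, 8, 8]
r1 m[φ4→X4] = [8, 0, 3, 2]
r1 m[X14→φ0] = [0, 0, 0, 0]
r1 m[X14→φ3] = [0, 0, 0, 0]
r1 m[X12→φ0] = [0, 0, 0, 0]
r1 m[X12→φ1] = [0, 0, 0, 0]
r1 m[X4→φ1] = [0, 0, 0, 0]
r1 m[X4→φ2] = [0, 0, 0, 0]
r1 m[X4→φ4] = [0, 0, 0, 0]
r2 m[φ0→X14] = [1, 0, 4, 3]
r2 m[φ0→X12] = [4, 0, 3, 1]
r2 m[φ1→X12] = [0, 1, 1, 0]
r2 m[φ1→X4] = [0, 1, 1, 0]
r2 m[φ2→X4] = [5, 1, 0, 4]
r2 m[φ3→X14] = [1, 5, 8, 8]
r2 m[φ4→X4] = [8, 0, 3, 2]
r2 m[X14→φ0] = [1, 5, 8, 8]
r2 m[X14→φ3] = [1, 0, 4, 3]
r2 m[X12→φ0] = [0, 1, 1, 0]
r2 m[X12→φ1] = [4, 0, 3, 1]
r2 m[X4→φ1] = [13, 1, 3, 6]
r2 m[X4→φ2] = [8, 1, 4, 2]
r2 m[X4→φ4] = [5, 2, 1, 4]
r3 m[φ0→X14] = [1, 1, 4, 3]
r3 m[φ0→X12] = [8, 5, 5, 2]
r3 m[φ1→X12] = [4, 2, 4, 2]
r3 m[φ1→X4] = [1, 1, 1, 4]
r3 m[φ2→X4] = [5, 1, 0, 4]
r3 m[φ3→X14] = [1, 5, 8, 8]
r3 m[φ4→X4] = [8, 0, 3, 2]
r3 m[X14→φ0] = [1, 5, 8, 8]
r3 m[X14→φ3] = [1, 0, 4, 3]
r3 m[X12→φ0] = [0, 1, 1, 0]
r3 m[X12→φ1] = [4, 0, 3, 1]
r3 m[X4→φ1] = [13, 1, 3, 6]
r3 m[X4→φ2] = [8, 1, 4, 2]
r3 m[X4→φ4] = [5, 2, 1, 4]
r4 m[φ0→X14] = [1, 1, 4, 3]
r4 m[φ0→X12] = [8, 5, 5, 2]
r4 m[φ1→X12] = [4, 2, 4, 2]
r4 m[φ1→X4] = [1, 1, 1, 4]
r4 m[φ2→X4] = [5, 1, 0, 4]
r4 m[φ3→X14] = [1, 5, 8, 8]
r4 m[φ4→X4] = [8, 0, 3, 2]
r4 m[X14→φ0] = [1, 5, 8, 8]
r4 m[X14→φ3] = [1, 1, 4, 3]
r4 m[X12→φ0] = [4, 2, 4, 2]
r4 m[X12→φ1] = [8, 5, 5, 2]
r4 m[X4→φ1] = [13, 1, 3, 6]
r4 m[X4→φ2] = [9, 1, 4, 6]
r4 m[X4→φ4] = [6, 2, 1, 8]
r5 m[φ0→X14] = [3, 2, 6, 5]
r5 m[φ0→X12] = [8, 5, 5, 2]
r5 m[φ1→X12] = [4, 2, 4, 2]
r5 m[φ1→X4] = [2, 3, 5, 8]
r5 m[φ2→X4] = [5, 1, 0, 4]
r5 m[φ3→X14] = [1, 5, 8, 8]
r5 m[φ4→X4] = [8, 0, 3, 2]
r5 m[X14→φ0] = [1, 5, 8, 8]
r5 m[X14→φ3] = [1, 1, 4, 3]
r5 m[X12→φ0] = [4, 2, 4, 2]
r5 m[X12→φ1] = [8, 5, 5, 2]
r5 m[X4→φ1] = [13, 1, 3, 6]
r5 m[X4→φ2] = [9, 1, 4, 6]
r5 m[X4→φ4] = [6, 2, 1, 8]
r6 m[φ0→X14] = [3, 2, 6, 5]
r6 m[φ0→X12] = [8, 5, 5, 2]
r6 m[φ1→X12] = [4, 2, 4, 2]
r6 m[φ1→X4] = [2, 3, 5, 8]
r6 m[φ2→X4] = [5, 1, 0, 4]
r6 m[φ3→X14] = [1, 5, 8, 8]
r6 m[φ4→X4] = [8, 0, 3, 2]
r6 m[X14→φ0] = [1, 5, 8, 8]
r6 m[X14→φ3] = [3, 2, 6, 5]
r6 m[X12→φ0] = [4, 2, 4, 2]
r6 m[X12→φ1] = [8, 5, 5, 2]
r6 m[X4→φ1] = [13, 1, 3, 6]
r6 m[X4→φ2] = [10, 3, 8, 10]
r6 m[X4→φ4] = [7, 4, 5, 12]
r7 m[φ0→X14] = [3, 2, 6, 5]
r7 m[φ0→X12] = [8, 5, 5, 2]
r7 m[φ1→X12] = [4, 2, 4, 2]
r7 m[φ1→X4] = [2, 3, 5, 8]
r7 m[φ2→X4] = [5, 1, 0, 4]
r7 m[φ3→X14] = [1, 5, 8, 8]
r7 m[φ4→X4] = [8, 0, 3, 2]
r7 m[X14→φ0] = [1, 5, 8, 8]
r7 m[X14→φ3] = [3, 2, 6, 5]
r7 m[X12→φ0] = [4, 2, 4, 2]
r7 m[X12→φ1] = [8, 5, 5, 2]
r7 m[X4→φ1] = [13, 1, 3, 6]
r7 m[X4→φ2] = [10, 3, 8, 10]
r7 m[X4→φ4] = [7, 4, 5, 12]
fixed point reached at round 7
traceback from X14: (X14=0, X12=3, X4=1), score=4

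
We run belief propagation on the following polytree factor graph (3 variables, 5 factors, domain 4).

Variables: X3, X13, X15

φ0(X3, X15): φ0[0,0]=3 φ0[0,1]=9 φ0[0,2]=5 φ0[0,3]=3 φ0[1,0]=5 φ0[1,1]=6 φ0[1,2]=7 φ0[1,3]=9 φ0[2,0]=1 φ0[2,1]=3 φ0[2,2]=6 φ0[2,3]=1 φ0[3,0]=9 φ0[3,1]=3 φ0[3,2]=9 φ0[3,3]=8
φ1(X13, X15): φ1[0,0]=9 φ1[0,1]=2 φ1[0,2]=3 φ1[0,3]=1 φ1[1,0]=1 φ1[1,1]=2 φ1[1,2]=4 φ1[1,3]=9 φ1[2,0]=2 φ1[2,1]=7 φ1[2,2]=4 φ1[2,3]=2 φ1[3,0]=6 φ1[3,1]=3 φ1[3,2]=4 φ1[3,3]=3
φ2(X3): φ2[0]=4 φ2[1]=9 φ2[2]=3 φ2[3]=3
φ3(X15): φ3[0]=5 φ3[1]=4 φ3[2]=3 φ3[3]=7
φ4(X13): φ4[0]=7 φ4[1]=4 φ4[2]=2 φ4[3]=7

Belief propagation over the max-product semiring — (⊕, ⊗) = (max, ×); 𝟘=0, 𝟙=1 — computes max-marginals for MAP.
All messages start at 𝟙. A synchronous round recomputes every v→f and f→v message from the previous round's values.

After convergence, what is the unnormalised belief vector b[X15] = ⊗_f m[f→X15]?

init: all messages = 𝟙 over 4 values
r1 m[φ0→X3] = [9, 9, 6, 9]
r1 m[φ0→X15] = [9, 9, 9, 9]
r1 m[φ1→X13] = [9, 9, 7, 6]
r1 m[φ1→X15] = [9, 7, 4, 9]
r1 m[φ2→X3] = [4, 9, 3, 3]
r1 m[φ3→X15] = [5, 4, 3, 7]
r1 m[φ4→X13] = [7, 4, 2, 7]
r1 m[X3→φ0] = [1, 1, 1, 1]
r1 m[X3→φ2] = [1, 1, 1, 1]
r1 m[X13→φ1] = [1, 1, 1, 1]
r1 m[X13→φ4] = [1, 1, 1, 1]
r1 m[X15→φ0] = [1, 1, 1, 1]
r1 m[X15→φ1] = [1, 1, 1, 1]
r1 m[X15→φ3] = [1, 1, 1, 1]
r2 m[φ0→X3] = [9, 9, 6, 9]
r2 m[φ0→X15] = [9, 9, 9, 9]
r2 m[φ1→X13] = [9, 9, 7, 6]
r2 m[φ1→X15] = [9, 7, 4, 9]
r2 m[φ2→X3] = [4, 9, 3, 3]
r2 m[φ3→X15] = [5, 4, 3, 7]
r2 m[φ4→X13] = [7, 4, 2, 7]
r2 m[X3→φ0] = [4, 9, 3, 3]
r2 m[X3→φ2] = [9, 9, 6, 9]
r2 m[X13→φ1] = [7, 4, 2, 7]
r2 m[X13→φ4] = [9, 9, 7, 6]
r2 m[X15→φ0] = [45, 28, 12, 63]
r2 m[X15→φ1] = [45, 36, 27, 63]
r2 m[X15→φ3] = [81, 63, 36, 81]
r3 m[φ0→X3] = [252, 567, 84, 504]
r3 m[φ0→X15] = [45, 54, 63, 81]
r3 m[φ1→X13] = [405, 567, 252, 270]
r3 m[φ1→X15] = [63, 21, 28, 36]
r3 m[φ2→X3] = [4, 9, 3, 3]
r3 m[φ3→X15] = [5, 4, 3, 7]
r3 m[φ4→X13] = [7, 4, 2, 7]
r3 m[X3→φ0] = [4, 9, 3, 3]
r3 m[X3→φ2] = [9, 9, 6, 9]
r3 m[X13→φ1] = [7, 4, 2, 7]
r3 m[X13→φ4] = [9, 9, 7, 6]
r3 m[X15→φ0] = [45, 28, 12, 63]
r3 m[X15→φ1] = [45, 36, 27, 63]
r3 m[X15→φ3] = [81, 63, 36, 81]
r4 m[φ0→X3] = [252, 567, 84, 504]
r4 m[φ0→X15] = [45, 54, 63, 81]
r4 m[φ1→X13] = [405, 567, 252, 270]
r4 m[φ1→X15] = [63, 21, 28, 36]
r4 m[φ2→X3] = [4, 9, 3, 3]
r4 m[φ3→X15] = [5, 4, 3, 7]
r4 m[φ4→X13] = [7, 4, 2, 7]
r4 m[X3→φ0] = [4, 9, 3, 3]
r4 m[X3→φ2] = [252, 567, 84, 504]
r4 m[X13→φ1] = [7, 4, 2, 7]
r4 m[X13→φ4] = [405, 567, 252, 270]
r4 m[X15→φ0] = [315, 84, 84, 252]
r4 m[X15→φ1] = [225, 216, 189, 567]
r4 m[X15→φ3] = [2835, 1134, 1764, 2916]
r5 m[φ0→X3] = [945, 2268, 504, 2835]
r5 m[φ0→X15] = [45, 54, 63, 81]
r5 m[φ1→X13] = [2025, 5103, 1512, 1701]
r5 m[φ1→X15] = [63, 21, 28, 36]
r5 m[φ2→X3] = [4, 9, 3, 3]
r5 m[φ3→X15] = [5, 4, 3, 7]
r5 m[φ4→X13] = [7, 4, 2, 7]
r5 m[X3→φ0] = [4, 9, 3, 3]
r5 m[X3→φ2] = [252, 567, 84, 504]
r5 m[X13→φ1] = [7, 4, 2, 7]
r5 m[X13→φ4] = [405, 567, 252, 270]
r5 m[X15→φ0] = [315, 84, 84, 252]
r5 m[X15→φ1] = [225, 216, 189, 567]
r5 m[X15→φ3] = [2835, 1134, 1764, 2916]
r6 m[φ0→X3] = [945, 2268, 504, 2835]
r6 m[φ0→X15] = [45, 54, 63, 81]
r6 m[φ1→X13] = [2025, 5103, 1512, 1701]
r6 m[φ1→X15] = [63, 21, 28, 36]
r6 m[φ2→X3] = [4, 9, 3, 3]
r6 m[φ3→X15] = [5, 4, 3, 7]
r6 m[φ4→X13] = [7, 4, 2, 7]
r6 m[X3→φ0] = [4, 9, 3, 3]
r6 m[X3→φ2] = [945, 2268, 504, 2835]
r6 m[X13→φ1] = [7, 4, 2, 7]
r6 m[X13→φ4] = [2025, 5103, 1512, 1701]
r6 m[X15→φ0] = [315, 84, 84, 252]
r6 m[X15→φ1] = [225, 216, 189, 567]
r6 m[X15→φ3] = [2835, 1134, 1764, 2916]
r7 m[φ0→X3] = [945, 2268, 504, 2835]
r7 m[φ0→X15] = [45, 54, 63, 81]
r7 m[φ1→X13] = [2025, 5103, 1512, 1701]
r7 m[φ1→X15] = [63, 21, 28, 36]
r7 m[φ2→X3] = [4, 9, 3, 3]
r7 m[φ3→X15] = [5, 4, 3, 7]
r7 m[φ4→X13] = [7, 4, 2, 7]
r7 m[X3→φ0] = [4, 9, 3, 3]
r7 m[X3→φ2] = [945, 2268, 504, 2835]
r7 m[X13→φ1] = [7, 4, 2, 7]
r7 m[X13→φ4] = [2025, 5103, 1512, 1701]
r7 m[X15→φ0] = [315, 84, 84, 252]
r7 m[X15→φ1] = [225, 216, 189, 567]
r7 m[X15→φ3] = [2835, 1134, 1764, 2916]
fixed point reached at round 7
b[X15] = ⊗ incoming = [14175, 4536, 5292, 20412]

b[X15] = [14175, 4536, 5292, 20412]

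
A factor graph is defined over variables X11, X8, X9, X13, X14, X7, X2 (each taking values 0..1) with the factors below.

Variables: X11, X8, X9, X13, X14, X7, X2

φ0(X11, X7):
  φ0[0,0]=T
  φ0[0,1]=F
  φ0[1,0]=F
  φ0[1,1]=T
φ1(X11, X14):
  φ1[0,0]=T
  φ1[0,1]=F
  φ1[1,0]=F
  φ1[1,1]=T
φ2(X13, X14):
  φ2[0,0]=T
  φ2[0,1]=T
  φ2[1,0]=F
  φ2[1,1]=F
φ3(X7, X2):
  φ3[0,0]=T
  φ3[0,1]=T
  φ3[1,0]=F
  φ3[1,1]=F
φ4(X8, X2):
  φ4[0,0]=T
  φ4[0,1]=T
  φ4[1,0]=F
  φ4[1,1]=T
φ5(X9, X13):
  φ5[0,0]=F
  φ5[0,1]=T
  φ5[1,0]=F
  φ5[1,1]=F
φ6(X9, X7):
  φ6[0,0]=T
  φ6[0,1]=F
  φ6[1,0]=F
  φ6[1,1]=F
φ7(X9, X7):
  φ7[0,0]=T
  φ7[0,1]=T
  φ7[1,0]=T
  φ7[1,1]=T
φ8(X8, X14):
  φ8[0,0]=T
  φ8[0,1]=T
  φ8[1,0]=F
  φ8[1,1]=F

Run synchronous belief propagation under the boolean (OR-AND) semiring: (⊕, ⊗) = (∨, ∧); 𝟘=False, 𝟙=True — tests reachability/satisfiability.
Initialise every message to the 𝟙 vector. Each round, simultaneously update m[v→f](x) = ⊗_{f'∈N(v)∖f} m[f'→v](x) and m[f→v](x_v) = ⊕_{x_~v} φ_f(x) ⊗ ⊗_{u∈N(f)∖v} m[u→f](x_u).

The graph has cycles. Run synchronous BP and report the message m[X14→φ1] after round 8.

init: all messages = 𝟙 over 2 values
r1 m[φ0→X11] = [T, T]
r1 m[φ0→X7] = [T, T]
r1 m[φ1→X11] = [T, T]
r1 m[φ1→X14] = [T, T]
r1 m[φ2→X13] = [T, F]
r1 m[φ2→X14] = [T, T]
r1 m[φ3→X7] = [T, F]
r1 m[φ3→X2] = [T, T]
r1 m[φ4→X8] = [T, T]
r1 m[φ4→X2] = [T, T]
r1 m[φ5→X9] = [T, F]
r1 m[φ5→X13] = [F, T]
r1 m[φ6→X9] = [T, F]
r1 m[φ6→X7] = [T, F]
r1 m[φ7→X9] = [T, T]
r1 m[φ7→X7] = [T, T]
r1 m[φ8→X8] = [T, F]
r1 m[φ8→X14] = [T, T]
r1 m[X11→φ0] = [T, T]
r1 m[X11→φ1] = [T, T]
r1 m[X8→φ4] = [T, T]
r1 m[X8→φ8] = [T, T]
r1 m[X9→φ5] = [T, T]
r1 m[X9→φ6] = [T, T]
r1 m[X9→φ7] = [T, T]
r1 m[X13→φ2] = [T, T]
r1 m[X13→φ5] = [T, T]
r1 m[X14→φ1] = [T, T]
r1 m[X14→φ2] = [T, T]
r1 m[X14→φ8] = [T, T]
r1 m[X7→φ0] = [T, T]
r1 m[X7→φ3] = [T, T]
r1 m[X7→φ6] = [T, T]
r1 m[X7→φ7] = [T, T]
r1 m[X2→φ3] = [T, T]
r1 m[X2→φ4] = [T, T]
r2 m[φ0→X11] = [T, T]
r2 m[φ0→X7] = [T, T]
r2 m[φ1→X11] = [T, T]
r2 m[φ1→X14] = [T, T]
r2 m[φ2→X13] = [T, F]
r2 m[φ2→X14] = [T, T]
r2 m[φ3→X7] = [T, F]
r2 m[φ3→X2] = [T, T]
r2 m[φ4→X8] = [T, T]
r2 m[φ4→X2] = [T, T]
r2 m[φ5→X9] = [T, F]
r2 m[φ5→X13] = [F, T]
r2 m[φ6→X9] = [T, F]
r2 m[φ6→X7] = [T, F]
r2 m[φ7→X9] = [T, T]
r2 m[φ7→X7] = [T, T]
r2 m[φ8→X8] = [T, F]
r2 m[φ8→X14] = [T, T]
r2 m[X11→φ0] = [T, T]
r2 m[X11→φ1] = [T, T]
r2 m[X8→φ4] = [T, F]
r2 m[X8→φ8] = [T, T]
r2 m[X9→φ5] = [T, F]
r2 m[X9→φ6] = [T, F]
r2 m[X9→φ7] = [T, F]
r2 m[X13→φ2] = [F, T]
r2 m[X13→φ5] = [T, F]
r2 m[X14→φ1] = [T, T]
r2 m[X14→φ2] = [T, T]
r2 m[X14→φ8] = [T, T]
r2 m[X7→φ0] = [T, F]
r2 m[X7→φ3] = [T, F]
r2 m[X7→φ6] = [T, F]
r2 m[X7→φ7] = [T, F]
r2 m[X2→φ3] = [T, T]
r2 m[X2→φ4] = [T, T]
r3 m[φ0→X11] = [T, F]
r3 m[φ0→X7] = [T, T]
r3 m[φ1→X11] = [T, T]
r3 m[φ1→X14] = [T, T]
r3 m[φ2→X13] = [T, F]
r3 m[φ2→X14] = [F, F]
r3 m[φ3→X7] = [T, F]
r3 m[φ3→X2] = [T, T]
r3 m[φ4→X8] = [T, T]
r3 m[φ4→X2] = [T, T]
r3 m[φ5→X9] = [F, F]
r3 m[φ5→X13] = [F, T]
r3 m[φ6→X9] = [T, F]
r3 m[φ6→X7] = [T, F]
r3 m[φ7→X9] = [T, T]
r3 m[φ7→X7] = [T, T]
r3 m[φ8→X8] = [T, F]
r3 m[φ8→X14] = [T, T]
r3 m[X11→φ0] = [T, T]
r3 m[X11→φ1] = [T, T]
r3 m[X8→φ4] = [T, F]
r3 m[X8→φ8] = [T, T]
r3 m[X9→φ5] = [T, F]
r3 m[X9→φ6] = [T, F]
r3 m[X9→φ7] = [T, F]
r3 m[X13→φ2] = [F, T]
r3 m[X13→φ5] = [T, F]
r3 m[X14→φ1] = [T, T]
r3 m[X14→φ2] = [T, T]
r3 m[X14→φ8] = [T, T]
r3 m[X7→φ0] = [T, F]
r3 m[X7→φ3] = [T, F]
r3 m[X7→φ6] = [T, F]
r3 m[X7→φ7] = [T, F]
r3 m[X2→φ3] = [T, T]
r3 m[X2→φ4] = [T, T]
r4 m[φ0→X11] = [T, F]
r4 m[φ0→X7] = [T, T]
r4 m[φ1→X11] = [T, T]
r4 m[φ1→X14] = [T, T]
r4 m[φ2→X13] = [T, F]
r4 m[φ2→X14] = [F, F]
r4 m[φ3→X7] = [T, F]
r4 m[φ3→X2] = [T, T]
r4 m[φ4→X8] = [T, T]
r4 m[φ4→X2] = [T, T]
r4 m[φ5→X9] = [F, F]
r4 m[φ5→X13] = [F, T]
r4 m[φ6→X9] = [T, F]
r4 m[φ6→X7] = [T, F]
r4 m[φ7→X9] = [T, T]
r4 m[φ7→X7] = [T, T]
r4 m[φ8→X8] = [T, F]
r4 m[φ8→X14] = [T, T]
r4 m[X11→φ0] = [T, T]
r4 m[X11→φ1] = [T, F]
r4 m[X8→φ4] = [T, F]
r4 m[X8→φ8] = [T, T]
r4 m[X9→φ5] = [T, F]
r4 m[X9→φ6] = [F, F]
r4 m[X9→φ7] = [F, F]
r4 m[X13→φ2] = [F, T]
r4 m[X13→φ5] = [T, F]
r4 m[X14→φ1] = [F, F]
r4 m[X14→φ2] = [T, T]
r4 m[X14→φ8] = [F, F]
r4 m[X7→φ0] = [T, F]
r4 m[X7→φ3] = [T, F]
r4 m[X7→φ6] = [T, F]
r4 m[X7→φ7] = [T, F]
r4 m[X2→φ3] = [T, T]
r4 m[X2→φ4] = [T, T]
r5 m[φ0→X11] = [T, F]
r5 m[φ0→X7] = [T, T]
r5 m[φ1→X11] = [F, F]
r5 m[φ1→X14] = [T, F]
r5 m[φ2→X13] = [T, F]
r5 m[φ2→X14] = [F, F]
r5 m[φ3→X7] = [T, F]
r5 m[φ3→X2] = [T, T]
r5 m[φ4→X8] = [T, T]
r5 m[φ4→X2] = [T, T]
r5 m[φ5→X9] = [F, F]
r5 m[φ5→X13] = [F, T]
r5 m[φ6→X9] = [T, F]
r5 m[φ6→X7] = [F, F]
r5 m[φ7→X9] = [T, T]
r5 m[φ7→X7] = [F, F]
r5 m[φ8→X8] = [F, F]
r5 m[φ8→X14] = [T, T]
r5 m[X11→φ0] = [T, T]
r5 m[X11→φ1] = [T, F]
r5 m[X8→φ4] = [T, F]
r5 m[X8→φ8] = [T, T]
r5 m[X9→φ5] = [T, F]
r5 m[X9→φ6] = [F, F]
r5 m[X9→φ7] = [F, F]
r5 m[X13→φ2] = [F, T]
r5 m[X13→φ5] = [T, F]
r5 m[X14→φ1] = [F, F]
r5 m[X14→φ2] = [T, T]
r5 m[X14→φ8] = [F, F]
r5 m[X7→φ0] = [T, F]
r5 m[X7→φ3] = [T, F]
r5 m[X7→φ6] = [T, F]
r5 m[X7→φ7] = [T, F]
r5 m[X2→φ3] = [T, T]
r5 m[X2→φ4] = [T, T]
r6 m[φ0→X11] = [T, F]
r6 m[φ0→X7] = [T, T]
r6 m[φ1→X11] = [F, F]
r6 m[φ1→X14] = [T, F]
r6 m[φ2→X13] = [T, F]
r6 m[φ2→X14] = [F, F]
r6 m[φ3→X7] = [T, F]
r6 m[φ3→X2] = [T, T]
r6 m[φ4→X8] = [T, T]
r6 m[φ4→X2] = [T, T]
r6 m[φ5→X9] = [F, F]
r6 m[φ5→X13] = [F, T]
r6 m[φ6→X9] = [T, F]
r6 m[φ6→X7] = [F, F]
r6 m[φ7→X9] = [T, T]
r6 m[φ7→X7] = [F, F]
r6 m[φ8→X8] = [F, F]
r6 m[φ8→X14] = [T, T]
r6 m[X11→φ0] = [F, F]
r6 m[X11→φ1] = [T, F]
r6 m[X8→φ4] = [F, F]
r6 m[X8→φ8] = [T, T]
r6 m[X9→φ5] = [T, F]
r6 m[X9→φ6] = [F, F]
r6 m[X9→φ7] = [F, F]
r6 m[X13→φ2] = [F, T]
r6 m[X13→φ5] = [T, F]
r6 m[X14→φ1] = [F, F]
r6 m[X14→φ2] = [T, F]
r6 m[X14→φ8] = [F, F]
r6 m[X7→φ0] = [F, F]
r6 m[X7→φ3] = [F, F]
r6 m[X7→φ6] = [F, F]
r6 m[X7→φ7] = [F, F]
r6 m[X2→φ3] = [T, T]
r6 m[X2→φ4] = [T, T]
r7 m[φ0→X11] = [F, F]
r7 m[φ0→X7] = [F, F]
r7 m[φ1→X11] = [F, F]
r7 m[φ1→X14] = [T, F]
r7 m[φ2→X13] = [T, F]
r7 m[φ2→X14] = [F, F]
r7 m[φ3→X7] = [T, F]
r7 m[φ3→X2] = [F, F]
r7 m[φ4→X8] = [T, T]
r7 m[φ4→X2] = [F, F]
r7 m[φ5→X9] = [F, F]
r7 m[φ5→X13] = [F, T]
r7 m[φ6→X9] = [F, F]
r7 m[φ6→X7] = [F, F]
r7 m[φ7→X9] = [F, F]
r7 m[φ7→X7] = [F, F]
r7 m[φ8→X8] = [F, F]
r7 m[φ8→X14] = [T, T]
r7 m[X11→φ0] = [F, F]
r7 m[X11→φ1] = [T, F]
r7 m[X8→φ4] = [F, F]
r7 m[X8→φ8] = [T, T]
r7 m[X9→φ5] = [T, F]
r7 m[X9→φ6] = [F, F]
r7 m[X9→φ7] = [F, F]
r7 m[X13→φ2] = [F, T]
r7 m[X13→φ5] = [T, F]
r7 m[X14→φ1] = [F, F]
r7 m[X14→φ2] = [T, F]
r7 m[X14→φ8] = [F, F]
r7 m[X7→φ0] = [F, F]
r7 m[X7→φ3] = [F, F]
r7 m[X7→φ6] = [F, F]
r7 m[X7→φ7] = [F, F]
r7 m[X2→φ3] = [T, T]
r7 m[X2→φ4] = [T, T]
r8 m[φ0→X11] = [F, F]
r8 m[φ0→X7] = [F, F]
r8 m[φ1→X11] = [F, F]
r8 m[φ1→X14] = [T, F]
r8 m[φ2→X13] = [T, F]
r8 m[φ2→X14] = [F, F]
r8 m[φ3→X7] = [T, F]
r8 m[φ3→X2] = [F, F]
r8 m[φ4→X8] = [T, T]
r8 m[φ4→X2] = [F, F]
r8 m[φ5→X9] = [F, F]
r8 m[φ5→X13] = [F, T]
r8 m[φ6→X9] = [F, F]
r8 m[φ6→X7] = [F, F]
r8 m[φ7→X9] = [F, F]
r8 m[φ7→X7] = [F, F]
r8 m[φ8→X8] = [F, F]
r8 m[φ8→X14] = [T, T]
r8 m[X11→φ0] = [F, F]
r8 m[X11→φ1] = [F, F]
r8 m[X8→φ4] = [F, F]
r8 m[X8→φ8] = [T, T]
r8 m[X9→φ5] = [F, F]
r8 m[X9→φ6] = [F, F]
r8 m[X9→φ7] = [F, F]
r8 m[X13→φ2] = [F, T]
r8 m[X13→φ5] = [T, F]
r8 m[X14→φ1] = [F, F]
r8 m[X14→φ2] = [T, F]
r8 m[X14→φ8] = [F, F]
r8 m[X7→φ0] = [F, F]
r8 m[X7→φ3] = [F, F]
r8 m[X7→φ6] = [F, F]
r8 m[X7→φ7] = [F, F]
r8 m[X2→φ3] = [F, F]
r8 m[X2→φ4] = [F, F]

message @ round 8 = [F, F]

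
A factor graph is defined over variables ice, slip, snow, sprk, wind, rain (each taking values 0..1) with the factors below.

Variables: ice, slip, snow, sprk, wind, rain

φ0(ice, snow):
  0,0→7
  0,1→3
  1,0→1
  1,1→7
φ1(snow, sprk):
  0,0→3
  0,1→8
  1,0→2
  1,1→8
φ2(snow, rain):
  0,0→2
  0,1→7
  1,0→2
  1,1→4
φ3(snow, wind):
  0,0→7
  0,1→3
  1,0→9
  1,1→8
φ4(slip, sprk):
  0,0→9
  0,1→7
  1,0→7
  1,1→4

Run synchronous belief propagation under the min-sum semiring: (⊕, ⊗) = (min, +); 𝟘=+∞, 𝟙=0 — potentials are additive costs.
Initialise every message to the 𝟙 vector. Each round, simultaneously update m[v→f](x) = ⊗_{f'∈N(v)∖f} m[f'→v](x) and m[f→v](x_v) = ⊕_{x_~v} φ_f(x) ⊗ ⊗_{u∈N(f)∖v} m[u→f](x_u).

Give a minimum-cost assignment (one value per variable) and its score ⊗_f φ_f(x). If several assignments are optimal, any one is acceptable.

assignment: (ice=1, slip=1, snow=0, sprk=0, wind=1, rain=0); score = 16

init: all messages = 𝟙 over 2 values
r1 m[φ0→ice] = [3, 1]
r1 m[φ0→snow] = [1, 3]
r1 m[φ1→snow] = [3, 2]
r1 m[φ1→sprk] = [2, 8]
r1 m[φ2→snow] = [2, 2]
r1 m[φ2→rain] = [2, 4]
r1 m[φ3→snow] = [3, 8]
r1 m[φ3→wind] = [7, 3]
r1 m[φ4→slip] = [7, 4]
r1 m[φ4→sprk] = [7, 4]
r1 m[ice→φ0] = [0, 0]
r1 m[slip→φ4] = [0, 0]
r1 m[snow→φ0] = [0, 0]
r1 m[snow→φ1] = [0, 0]
r1 m[snow→φ2] = [0, 0]
r1 m[snow→φ3] = [0, 0]
r1 m[sprk→φ1] = [0, 0]
r1 m[sprk→φ4] = [0, 0]
r1 m[wind→φ3] = [0, 0]
r1 m[rain→φ2] = [0, 0]
r2 m[φ0→ice] = [3, 1]
r2 m[φ0→snow] = [1, 3]
r2 m[φ1→snow] = [3, 2]
r2 m[φ1→sprk] = [2, 8]
r2 m[φ2→snow] = [2, 2]
r2 m[φ2→rain] = [2, 4]
r2 m[φ3→snow] = [3, 8]
r2 m[φ3→wind] = [7, 3]
r2 m[φ4→slip] = [7, 4]
r2 m[φ4→sprk] = [7, 4]
r2 m[ice→φ0] = [0, 0]
r2 m[slip→φ4] = [0, 0]
r2 m[snow→φ0] = [8, 12]
r2 m[snow→φ1] = [6, 13]
r2 m[snow→φ2] = [7, 13]
r2 m[snow→φ3] = [6, 7]
r2 m[sprk→φ1] = [7, 4]
r2 m[sprk→φ4] = [2, 8]
r2 m[wind→φ3] = [0, 0]
r2 m[rain→φ2] = [0, 0]
r3 m[φ0→ice] = [15, 9]
r3 m[φ0→snow] = [1, 3]
r3 m[φ1→snow] = [10, 9]
r3 m[φ1→sprk] = [9, 14]
r3 m[φ2→snow] = [2, 2]
r3 m[φ2→rain] = [9, 14]
r3 m[φ3→snow] = [3, 8]
r3 m[φ3→wind] = [13, 9]
r3 m[φ4→slip] = [11, 9]
r3 m[φ4→sprk] = [7, 4]
r3 m[ice→φ0] = [0, 0]
r3 m[slip→φ4] = [0, 0]
r3 m[snow→φ0] = [8, 12]
r3 m[snow→φ1] = [6, 13]
r3 m[snow→φ2] = [7, 13]
r3 m[snow→φ3] = [6, 7]
r3 m[sprk→φ1] = [7, 4]
r3 m[sprk→φ4] = [2, 8]
r3 m[wind→φ3] = [0, 0]
r3 m[rain→φ2] = [0, 0]
r4 m[φ0→ice] = [15, 9]
r4 m[φ0→snow] = [1, 3]
r4 m[φ1→snow] = [10, 9]
r4 m[φ1→sprk] = [9, 14]
r4 m[φ2→snow] = [2, 2]
r4 m[φ2→rain] = [9, 14]
r4 m[φ3→snow] = [3, 8]
r4 m[φ3→wind] = [13, 9]
r4 m[φ4→slip] = [11, 9]
r4 m[φ4→sprk] = [7, 4]
r4 m[ice→φ0] = [0, 0]
r4 m[slip→φ4] = [0, 0]
r4 m[snow→φ0] = [15, 19]
r4 m[snow→φ1] = [6, 13]
r4 m[snow→φ2] = [14, 20]
r4 m[snow→φ3] = [13, 14]
r4 m[sprk→φ1] = [7, 4]
r4 m[sprk→φ4] = [9, 14]
r4 m[wind→φ3] = [0, 0]
r4 m[rain→φ2] = [0, 0]
r5 m[φ0→ice] = [22, 16]
r5 m[φ0→snow] = [1, 3]
r5 m[φ1→snow] = [10, 9]
r5 m[φ1→sprk] = [9, 14]
r5 m[φ2→snow] = [2, 2]
r5 m[φ2→rain] = [16, 21]
r5 m[φ3→snow] = [3, 8]
r5 m[φ3→wind] = [20, 16]
r5 m[φ4→slip] = [18, 16]
r5 m[φ4→sprk] = [7, 4]
r5 m[ice→φ0] = [0, 0]
r5 m[slip→φ4] = [0, 0]
r5 m[snow→φ0] = [15, 19]
r5 m[snow→φ1] = [6, 13]
r5 m[snow→φ2] = [14, 20]
r5 m[snow→φ3] = [13, 14]
r5 m[sprk→φ1] = [7, 4]
r5 m[sprk→φ4] = [9, 14]
r5 m[wind→φ3] = [0, 0]
r5 m[rain→φ2] = [0, 0]
r6 m[φ0→ice] = [22, 16]
r6 m[φ0→snow] = [1, 3]
r6 m[φ1→snow] = [10, 9]
r6 m[φ1→sprk] = [9, 14]
r6 m[φ2→snow] = [2, 2]
r6 m[φ2→rain] = [16, 21]
r6 m[φ3→snow] = [3, 8]
r6 m[φ3→wind] = [20, 16]
r6 m[φ4→slip] = [18, 16]
r6 m[φ4→sprk] = [7, 4]
r6 m[ice→φ0] = [0, 0]
r6 m[slip→φ4] = [0, 0]
r6 m[snow→φ0] = [15, 19]
r6 m[snow→φ1] = [6, 13]
r6 m[snow→φ2] = [14, 20]
r6 m[snow→φ3] = [13, 14]
r6 m[sprk→φ1] = [7, 4]
r6 m[sprk→φ4] = [9, 14]
r6 m[wind→φ3] = [0, 0]
r6 m[rain→φ2] = [0, 0]
fixed point reached at round 6
traceback from ice: (ice=1, slip=1, snow=0, sprk=0, wind=1, rain=0), score=16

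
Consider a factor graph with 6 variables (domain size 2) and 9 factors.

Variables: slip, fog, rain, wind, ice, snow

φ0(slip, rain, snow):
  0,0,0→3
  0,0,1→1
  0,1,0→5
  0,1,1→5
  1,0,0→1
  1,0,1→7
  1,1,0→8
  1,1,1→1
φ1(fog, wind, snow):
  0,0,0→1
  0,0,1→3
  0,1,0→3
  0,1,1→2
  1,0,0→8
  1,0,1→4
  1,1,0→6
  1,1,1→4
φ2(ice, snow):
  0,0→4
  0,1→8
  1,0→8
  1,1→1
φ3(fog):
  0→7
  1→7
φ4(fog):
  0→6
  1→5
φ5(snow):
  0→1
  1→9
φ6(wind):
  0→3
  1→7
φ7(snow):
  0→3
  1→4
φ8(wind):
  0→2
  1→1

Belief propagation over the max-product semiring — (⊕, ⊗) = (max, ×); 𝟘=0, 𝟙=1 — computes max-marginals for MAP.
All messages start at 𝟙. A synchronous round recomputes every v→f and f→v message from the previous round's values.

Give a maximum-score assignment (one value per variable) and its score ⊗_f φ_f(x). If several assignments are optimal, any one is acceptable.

assignment: (slip=1, fog=1, rain=0, wind=1, ice=0, snow=1); score = 1975680

init: all messages = 𝟙 over 2 values
r1 m[φ0→slip] = [5, 8]
r1 m[φ0→rain] = [7, 8]
r1 m[φ0→snow] = [8, 7]
r1 m[φ1→fog] = [3, 8]
r1 m[φ1→wind] = [8, 6]
r1 m[φ1→snow] = [8, 4]
r1 m[φ2→ice] = [8, 8]
r1 m[φ2→snow] = [8, 8]
r1 m[φ3→fog] = [7, 7]
r1 m[φ4→fog] = [6, 5]
r1 m[φ5→snow] = [1, 9]
r1 m[φ6→wind] = [3, 7]
r1 m[φ7→snow] = [3, 4]
r1 m[φ8→wind] = [2, 1]
r1 m[slip→φ0] = [1, 1]
r1 m[fog→φ1] = [1, 1]
r1 m[fog→φ3] = [1, 1]
r1 m[fog→φ4] = [1, 1]
r1 m[rain→φ0] = [1, 1]
r1 m[wind→φ1] = [1, 1]
r1 m[wind→φ6] = [1, 1]
r1 m[wind→φ8] = [1, 1]
r1 m[ice→φ2] = [1, 1]
r1 m[snow→φ0] = [1, 1]
r1 m[snow→φ1] = [1, 1]
r1 m[snow→φ2] = [1, 1]
r1 m[snow→φ5] = [1, 1]
r1 m[snow→φ7] = [1, 1]
r2 m[φ0→slip] = [5, 8]
r2 m[φ0→rain] = [7, 8]
r2 m[φ0→snow] = [8, 7]
r2 m[φ1→fog] = [3, 8]
r2 m[φ1→wind] = [8, 6]
r2 m[φ1→snow] = [8, 4]
r2 m[φ2→ice] = [8, 8]
r2 m[φ2→snow] = [8, 8]
r2 m[φ3→fog] = [7, 7]
r2 m[φ4→fog] = [6, 5]
r2 m[φ5→snow] = [1, 9]
r2 m[φ6→wind] = [3, 7]
r2 m[φ7→snow] = [3, 4]
r2 m[φ8→wind] = [2, 1]
r2 m[slip→φ0] = [1, 1]
r2 m[fog→φ1] = [42, 35]
r2 m[fog→φ3] = [18, 40]
r2 m[fog→φ4] = [21, 56]
r2 m[rain→φ0] = [1, 1]
r2 m[wind→φ1] = [6, 7]
r2 m[wind→φ6] = [16, 6]
r2 m[wind→φ8] = [24, 42]
r2 m[ice→φ2] = [1, 1]
r2 m[snow→φ0] = [192, 1152]
r2 m[snow→φ1] = [192, 2016]
r2 m[snow→φ2] = [192, 1008]
r2 m[snow→φ5] = [1536, 896]
r2 m[snow→φ7] = [512, 2016]
r3 m[φ0→slip] = [5760, 8064]
r3 m[φ0→rain] = [8064, 5760]
r3 m[φ0→snow] = [8, 7]
r3 m[φ1→fog] = [36288, 56448]
r3 m[φ1→wind] = [282240, 282240]
r3 m[φ1→snow] = [1680, 980]
r3 m[φ2→ice] = [8064, 1536]
r3 m[φ2→snow] = [8, 8]
r3 m[φ3→fog] = [7, 7]
r3 m[φ4→fog] = [6, 5]
r3 m[φ5→snow] = [1, 9]
r3 m[φ6→wind] = [3, 7]
r3 m[φ7→snow] = [3, 4]
r3 m[φ8→wind] = [2, 1]
r3 m[slip→φ0] = [1, 1]
r3 m[fog→φ1] = [42, 35]
r3 m[fog→φ3] = [18, 40]
r3 m[fog→φ4] = [21, 56]
r3 m[rain→φ0] = [1, 1]
r3 m[wind→φ1] = [6, 7]
r3 m[wind→φ6] = [16, 6]
r3 m[wind→φ8] = [24, 42]
r3 m[ice→φ2] = [1, 1]
r3 m[snow→φ0] = [192, 1152]
r3 m[snow→φ1] = [192, 2016]
r3 m[snow→φ2] = [192, 1008]
r3 m[snow→φ5] = [1536, 896]
r3 m[snow→φ7] = [512, 2016]
r4 m[φ0→slip] = [5760, 8064]
r4 m[φ0→rain] = [8064, 5760]
r4 m[φ0→snow] = [8, 7]
r4 m[φ1→fog] = [36288, 56448]
r4 m[φ1→wind] = [282240, 282240]
r4 m[φ1→snow] = [1680, 980]
r4 m[φ2→ice] = [8064, 1536]
r4 m[φ2→snow] = [8, 8]
r4 m[φ3→fog] = [7, 7]
r4 m[φ4→fog] = [6, 5]
r4 m[φ5→snow] = [1, 9]
r4 m[φ6→wind] = [3, 7]
r4 m[φ7→snow] = [3, 4]
r4 m[φ8→wind] = [2, 1]
r4 m[slip→φ0] = [1, 1]
r4 m[fog→φ1] = [42, 35]
r4 m[fog→φ3] = [217728, 282240]
r4 m[fog→φ4] = [254016, 395136]
r4 m[rain→φ0] = [1, 1]
r4 m[wind→φ1] = [6, 7]
r4 m[wind→φ6] = [564480, 282240]
r4 m[wind→φ8] = [846720, 1975680]
r4 m[ice→φ2] = [1, 1]
r4 m[snow→φ0] = [40320, 282240]
r4 m[snow→φ1] = [192, 2016]
r4 m[snow→φ2] = [40320, 246960]
r4 m[snow→φ5] = [322560, 219520]
r4 m[snow→φ7] = [107520, 493920]
r5 m[φ0→slip] = [1411200, 1975680]
r5 m[φ0→rain] = [1975680, 1411200]
r5 m[φ0→snow] = [8, 7]
r5 m[φ1→fog] = [36288, 56448]
r5 m[φ1→wind] = [282240, 282240]
r5 m[φ1→snow] = [1680, 980]
r5 m[φ2→ice] = [1975680, 322560]
r5 m[φ2→snow] = [8, 8]
r5 m[φ3→fog] = [7, 7]
r5 m[φ4→fog] = [6, 5]
r5 m[φ5→snow] = [1, 9]
r5 m[φ6→wind] = [3, 7]
r5 m[φ7→snow] = [3, 4]
r5 m[φ8→wind] = [2, 1]
r5 m[slip→φ0] = [1, 1]
r5 m[fog→φ1] = [42, 35]
r5 m[fog→φ3] = [217728, 282240]
r5 m[fog→φ4] = [254016, 395136]
r5 m[rain→φ0] = [1, 1]
r5 m[wind→φ1] = [6, 7]
r5 m[wind→φ6] = [564480, 282240]
r5 m[wind→φ8] = [846720, 1975680]
r5 m[ice→φ2] = [1, 1]
r5 m[snow→φ0] = [40320, 282240]
r5 m[snow→φ1] = [192, 2016]
r5 m[snow→φ2] = [40320, 246960]
r5 m[snow→φ5] = [322560, 219520]
r5 m[snow→φ7] = [107520, 493920]
r6 m[φ0→slip] = [1411200, 1975680]
r6 m[φ0→rain] = [1975680, 1411200]
r6 m[φ0→snow] = [8, 7]
r6 m[φ1→fog] = [36288, 56448]
r6 m[φ1→wind] = [282240, 282240]
r6 m[φ1→snow] = [1680, 980]
r6 m[φ2→ice] = [1975680, 322560]
r6 m[φ2→snow] = [8, 8]
r6 m[φ3→fog] = [7, 7]
r6 m[φ4→fog] = [6, 5]
r6 m[φ5→snow] = [1, 9]
r6 m[φ6→wind] = [3, 7]
r6 m[φ7→snow] = [3, 4]
r6 m[φ8→wind] = [2, 1]
r6 m[slip→φ0] = [1, 1]
r6 m[fog→φ1] = [42, 35]
r6 m[fog→φ3] = [217728, 282240]
r6 m[fog→φ4] = [254016, 395136]
r6 m[rain→φ0] = [1, 1]
r6 m[wind→φ1] = [6, 7]
r6 m[wind→φ6] = [564480, 282240]
r6 m[wind→φ8] = [846720, 1975680]
r6 m[ice→φ2] = [1, 1]
r6 m[snow→φ0] = [40320, 282240]
r6 m[snow→φ1] = [192, 2016]
r6 m[snow→φ2] = [40320, 246960]
r6 m[snow→φ5] = [322560, 219520]
r6 m[snow→φ7] = [107520, 493920]
fixed point reached at round 6
traceback from slip: (slip=1, fog=1, rain=0, wind=1, ice=0, snow=1), score=1975680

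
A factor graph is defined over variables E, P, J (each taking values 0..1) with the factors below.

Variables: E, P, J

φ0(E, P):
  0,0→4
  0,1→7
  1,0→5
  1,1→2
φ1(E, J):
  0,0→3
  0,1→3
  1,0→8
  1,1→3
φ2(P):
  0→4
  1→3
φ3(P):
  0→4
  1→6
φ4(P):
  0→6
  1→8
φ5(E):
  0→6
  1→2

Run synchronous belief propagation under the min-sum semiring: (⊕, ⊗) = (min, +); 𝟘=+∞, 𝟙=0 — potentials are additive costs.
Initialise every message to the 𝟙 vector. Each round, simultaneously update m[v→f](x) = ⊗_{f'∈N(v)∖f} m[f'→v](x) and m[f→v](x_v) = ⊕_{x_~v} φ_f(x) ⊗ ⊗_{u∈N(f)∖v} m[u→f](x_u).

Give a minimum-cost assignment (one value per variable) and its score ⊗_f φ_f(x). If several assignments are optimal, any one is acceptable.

assignment: (E=1, P=0, J=1); score = 24

init: all messages = 𝟙 over 2 values
r1 m[φ0→E] = [4, 2]
r1 m[φ0→P] = [4, 2]
r1 m[φ1→E] = [3, 3]
r1 m[φ1→J] = [3, 3]
r1 m[φ2→P] = [4, 3]
r1 m[φ3→P] = [4, 6]
r1 m[φ4→P] = [6, 8]
r1 m[φ5→E] = [6, 2]
r1 m[E→φ0] = [0, 0]
r1 m[E→φ1] = [0, 0]
r1 m[E→φ5] = [0, 0]
r1 m[P→φ0] = [0, 0]
r1 m[P→φ2] = [0, 0]
r1 m[P→φ3] = [0, 0]
r1 m[P→φ4] = [0, 0]
r1 m[J→φ1] = [0, 0]
r2 m[φ0→E] = [4, 2]
r2 m[φ0→P] = [4, 2]
r2 m[φ1→E] = [3, 3]
r2 m[φ1→J] = [3, 3]
r2 m[φ2→P] = [4, 3]
r2 m[φ3→P] = [4, 6]
r2 m[φ4→P] = [6, 8]
r2 m[φ5→E] = [6, 2]
r2 m[E→φ0] = [9, 5]
r2 m[E→φ1] = [10, 4]
r2 m[E→φ5] = [7, 5]
r2 m[P→φ0] = [14, 17]
r2 m[P→φ2] = [14, 16]
r2 m[P→φ3] = [14, 13]
r2 m[P→φ4] = [12, 11]
r2 m[J→φ1] = [0, 0]
r3 m[φ0→E] = [18, 19]
r3 m[φ0→P] = [10, 7]
r3 m[φ1→E] = [3, 3]
r3 m[φ1→J] = [12, 7]
r3 m[φ2→P] = [4, 3]
r3 m[φ3→P] = [4, 6]
r3 m[φ4→P] = [6, 8]
r3 m[φ5→E] = [6, 2]
r3 m[E→φ0] = [9, 5]
r3 m[E→φ1] = [10, 4]
r3 m[E→φ5] = [7, 5]
r3 m[P→φ0] = [14, 17]
r3 m[P→φ2] = [14, 16]
r3 m[P→φ3] = [14, 13]
r3 m[P→φ4] = [12, 11]
r3 m[J→φ1] = [0, 0]
r4 m[φ0→E] = [18, 19]
r4 m[φ0→P] = [10, 7]
r4 m[φ1→E] = [3, 3]
r4 m[φ1→J] = [12, 7]
r4 m[φ2→P] = [4, 3]
r4 m[φ3→P] = [4, 6]
r4 m[φ4→P] = [6, 8]
r4 m[φ5→E] = [6, 2]
r4 m[E→φ0] = [9, 5]
r4 m[E→φ1] = [24, 21]
r4 m[E→φ5] = [21, 22]
r4 m[P→φ0] = [14, 17]
r4 m[P→φ2] = [20, 21]
r4 m[P→φ3] = [20, 18]
r4 m[P→φ4] = [18, 16]
r4 m[J→φ1] = [0, 0]
r5 m[φ0→E] = [18, 19]
r5 m[φ0→P] = [10, 7]
r5 m[φ1→E] = [3, 3]
r5 m[φ1→J] = [27, 24]
r5 m[φ2→P] = [4, 3]
r5 m[φ3→P] = [4, 6]
r5 m[φ4→P] = [6, 8]
r5 m[φ5→E] = [6, 2]
r5 m[E→φ0] = [9, 5]
r5 m[E→φ1] = [24, 21]
r5 m[E→φ5] = [21, 22]
r5 m[P→φ0] = [14, 17]
r5 m[P→φ2] = [20, 21]
r5 m[P→φ3] = [20, 18]
r5 m[P→φ4] = [18, 16]
r5 m[J→φ1] = [0, 0]
r6 m[φ0→E] = [18, 19]
r6 m[φ0→P] = [10, 7]
r6 m[φ1→E] = [3, 3]
r6 m[φ1→J] = [27, 24]
r6 m[φ2→P] = [4, 3]
r6 m[φ3→P] = [4, 6]
r6 m[φ4→P] = [6, 8]
r6 m[φ5→E] = [6, 2]
r6 m[E→φ0] = [9, 5]
r6 m[E→φ1] = [24, 21]
r6 m[E→φ5] = [21, 22]
r6 m[P→φ0] = [14, 17]
r6 m[P→φ2] = [20, 21]
r6 m[P→φ3] = [20, 18]
r6 m[P→φ4] = [18, 16]
r6 m[J→φ1] = [0, 0]
fixed point reached at round 6
traceback from E: (E=1, P=0, J=1), score=24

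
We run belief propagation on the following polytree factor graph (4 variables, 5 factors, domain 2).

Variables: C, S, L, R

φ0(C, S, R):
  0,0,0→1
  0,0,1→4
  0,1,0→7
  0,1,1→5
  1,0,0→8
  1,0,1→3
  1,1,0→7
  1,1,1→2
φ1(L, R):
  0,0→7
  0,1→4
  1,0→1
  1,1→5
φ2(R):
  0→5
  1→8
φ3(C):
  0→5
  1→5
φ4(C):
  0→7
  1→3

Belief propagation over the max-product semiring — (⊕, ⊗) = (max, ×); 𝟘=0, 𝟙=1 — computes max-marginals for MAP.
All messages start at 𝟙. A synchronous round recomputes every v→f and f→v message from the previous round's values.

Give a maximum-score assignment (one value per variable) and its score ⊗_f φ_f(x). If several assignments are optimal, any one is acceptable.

assignment: (C=0, S=1, L=0, R=0); score = 8575

init: all messages = 𝟙 over 2 values
r1 m[φ0→C] = [7, 8]
r1 m[φ0→S] = [8, 7]
r1 m[φ0→R] = [8, 5]
r1 m[φ1→L] = [7, 5]
r1 m[φ1→R] = [7, 5]
r1 m[φ2→R] = [5, 8]
r1 m[φ3→C] = [5, 5]
r1 m[φ4→C] = [7, 3]
r1 m[C→φ0] = [1, 1]
r1 m[C→φ3] = [1, 1]
r1 m[C→φ4] = [1, 1]
r1 m[S→φ0] = [1, 1]
r1 m[L→φ1] = [1, 1]
r1 m[R→φ0] = [1, 1]
r1 m[R→φ1] = [1, 1]
r1 m[R→φ2] = [1, 1]
r2 m[φ0→C] = [7, 8]
r2 m[φ0→S] = [8, 7]
r2 m[φ0→R] = [8, 5]
r2 m[φ1→L] = [7, 5]
r2 m[φ1→R] = [7, 5]
r2 m[φ2→R] = [5, 8]
r2 m[φ3→C] = [5, 5]
r2 m[φ4→C] = [7, 3]
r2 m[C→φ0] = [35, 15]
r2 m[C→φ3] = [49, 24]
r2 m[C→φ4] = [35, 40]
r2 m[S→φ0] = [1, 1]
r2 m[L→φ1] = [1, 1]
r2 m[R→φ0] = [35, 40]
r2 m[R→φ1] = [40, 40]
r2 m[R→φ2] = [56, 25]
r3 m[φ0→C] = [245, 280]
r3 m[φ0→S] = [5600, 8575]
r3 m[φ0→R] = [245, 175]
r3 m[φ1→L] = [280, 200]
r3 m[φ1→R] = [7, 5]
r3 m[φ2→R] = [5, 8]
r3 m[φ3→C] = [5, 5]
r3 m[φ4→C] = [7, 3]
r3 m[C→φ0] = [35, 15]
r3 m[C→φ3] = [49, 24]
r3 m[C→φ4] = [35, 40]
r3 m[S→φ0] = [1, 1]
r3 m[L→φ1] = [1, 1]
r3 m[R→φ0] = [35, 40]
r3 m[R→φ1] = [40, 40]
r3 m[R→φ2] = [56, 25]
r4 m[φ0→C] = [245, 280]
r4 m[φ0→S] = [5600, 8575]
r4 m[φ0→R] = [245, 175]
r4 m[φ1→L] = [280, 200]
r4 m[φ1→R] = [7, 5]
r4 m[φ2→R] = [5, 8]
r4 m[φ3→C] = [5, 5]
r4 m[φ4→C] = [7, 3]
r4 m[C→φ0] = [35, 15]
r4 m[C→φ3] = [1715, 840]
r4 m[C→φ4] = [1225, 1400]
r4 m[S→φ0] = [1, 1]
r4 m[L→φ1] = [1, 1]
r4 m[R→φ0] = [35, 40]
r4 m[R→φ1] = [1225, 1400]
r4 m[R→φ2] = [1715, 875]
r5 m[φ0→C] = [245, 280]
r5 m[φ0→S] = [5600, 8575]
r5 m[φ0→R] = [245, 175]
r5 m[φ1→L] = [8575, 7000]
r5 m[φ1→R] = [7, 5]
r5 m[φ2→R] = [5, 8]
r5 m[φ3→C] = [5, 5]
r5 m[φ4→C] = [7, 3]
r5 m[C→φ0] = [35, 15]
r5 m[C→φ3] = [1715, 840]
r5 m[C→φ4] = [1225, 1400]
r5 m[S→φ0] = [1, 1]
r5 m[L→φ1] = [1, 1]
r5 m[R→φ0] = [35, 40]
r5 m[R→φ1] = [1225, 1400]
r5 m[R→φ2] = [1715, 875]
r6 m[φ0→C] = [245, 280]
r6 m[φ0→S] = [5600, 8575]
r6 m[φ0→R] = [245, 175]
r6 m[φ1→L] = [8575, 7000]
r6 m[φ1→R] = [7, 5]
r6 m[φ2→R] = [5, 8]
r6 m[φ3→C] = [5, 5]
r6 m[φ4→C] = [7, 3]
r6 m[C→φ0] = [35, 15]
r6 m[C→φ3] = [1715, 840]
r6 m[C→φ4] = [1225, 1400]
r6 m[S→φ0] = [1, 1]
r6 m[L→φ1] = [1, 1]
r6 m[R→φ0] = [35, 40]
r6 m[R→φ1] = [1225, 1400]
r6 m[R→φ2] = [1715, 875]
fixed point reached at round 6
traceback from C: (C=0, S=1, L=0, R=0), score=8575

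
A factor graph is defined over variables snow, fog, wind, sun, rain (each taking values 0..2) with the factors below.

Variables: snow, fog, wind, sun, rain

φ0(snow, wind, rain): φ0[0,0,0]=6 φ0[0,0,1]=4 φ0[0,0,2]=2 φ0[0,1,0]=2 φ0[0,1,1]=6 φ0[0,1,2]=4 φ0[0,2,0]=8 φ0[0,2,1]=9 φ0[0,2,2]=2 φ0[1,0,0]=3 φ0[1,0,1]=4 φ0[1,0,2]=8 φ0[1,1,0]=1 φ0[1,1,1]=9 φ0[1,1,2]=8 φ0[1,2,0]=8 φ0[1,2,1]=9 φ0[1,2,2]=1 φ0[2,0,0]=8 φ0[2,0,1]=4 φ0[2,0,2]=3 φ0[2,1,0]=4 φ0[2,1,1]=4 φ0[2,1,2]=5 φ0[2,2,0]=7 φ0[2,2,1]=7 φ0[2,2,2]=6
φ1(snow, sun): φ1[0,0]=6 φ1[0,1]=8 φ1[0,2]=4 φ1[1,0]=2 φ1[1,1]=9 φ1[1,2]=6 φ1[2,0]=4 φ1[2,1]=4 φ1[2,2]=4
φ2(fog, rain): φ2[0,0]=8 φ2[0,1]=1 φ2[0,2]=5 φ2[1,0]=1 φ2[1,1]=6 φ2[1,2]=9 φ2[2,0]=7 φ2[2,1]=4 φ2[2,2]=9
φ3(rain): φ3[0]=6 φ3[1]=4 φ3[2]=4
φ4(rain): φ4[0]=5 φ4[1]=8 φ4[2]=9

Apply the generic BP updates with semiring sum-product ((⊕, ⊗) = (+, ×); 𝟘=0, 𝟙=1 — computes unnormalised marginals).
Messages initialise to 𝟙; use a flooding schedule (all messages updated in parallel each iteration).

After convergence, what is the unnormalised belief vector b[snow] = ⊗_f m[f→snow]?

b[snow] = [377856, 468860, 311904]

init: all messages = 𝟙 over 3 values
r1 m[φ0→snow] = [43, 51, 48]
r1 m[φ0→wind] = [42, 43, 57]
r1 m[φ0→rain] = [47, 56, 39]
r1 m[φ1→snow] = [18, 17, 12]
r1 m[φ1→sun] = [12, 21, 14]
r1 m[φ2→fog] = [14, 16, 20]
r1 m[φ2→rain] = [16, 11, 23]
r1 m[φ3→rain] = [6, 4, 4]
r1 m[φ4→rain] = [5, 8, 9]
r1 m[snow→φ0] = [1, 1, 1]
r1 m[snow→φ1] = [1, 1, 1]
r1 m[fog→φ2] = [1, 1, 1]
r1 m[wind→φ0] = [1, 1, 1]
r1 m[sun→φ1] = [1, 1, 1]
r1 m[rain→φ0] = [1, 1, 1]
r1 m[rain→φ2] = [1, 1, 1]
r1 m[rain→φ3] = [1, 1, 1]
r1 m[rain→φ4] = [1, 1, 1]
r2 m[φ0→snow] = [43, 51, 48]
r2 m[φ0→wind] = [42, 43, 57]
r2 m[φ0→rain] = [47, 56, 39]
r2 m[φ1→snow] = [18, 17, 12]
r2 m[φ1→sun] = [12, 21, 14]
r2 m[φ2→fog] = [14, 16, 20]
r2 m[φ2→rain] = [16, 11, 23]
r2 m[φ3→rain] = [6, 4, 4]
r2 m[φ4→rain] = [5, 8, 9]
r2 m[snow→φ0] = [18, 17, 12]
r2 m[snow→φ1] = [43, 51, 48]
r2 m[fog→φ2] = [1, 1, 1]
r2 m[wind→φ0] = [1, 1, 1]
r2 m[sun→φ1] = [1, 1, 1]
r2 m[rain→φ0] = [480, 352, 828]
r2 m[rain→φ2] = [1410, 1792, 1404]
r2 m[rain→φ3] = [3760, 4928, 8073]
r2 m[rain→φ4] = [4512, 2464, 3588]
r3 m[φ0→snow] = [20992, 27580, 25992]
r3 m[φ0→wind] = [360800, 379152, 418668]
r3 m[φ0→rain] = [720, 896, 601]
r3 m[φ1→snow] = [18, 17, 12]
r3 m[φ1→sun] = [552, 995, 670]
r3 m[φ2→fog] = [20092, 24798, 29674]
r3 m[φ2→rain] = [16, 11, 23]
r3 m[φ3→rain] = [6, 4, 4]
r3 m[φ4→rain] = [5, 8, 9]
r3 m[snow→φ0] = [18, 17, 12]
r3 m[snow→φ1] = [43, 51, 48]
r3 m[fog→φ2] = [1, 1, 1]
r3 m[wind→φ0] = [1, 1, 1]
r3 m[sun→φ1] = [1, 1, 1]
r3 m[rain→φ0] = [480, 352, 828]
r3 m[rain→φ2] = [1410, 1792, 1404]
r3 m[rain→φ3] = [3760, 4928, 8073]
r3 m[rain→φ4] = [4512, 2464, 3588]
r4 m[φ0→snow] = [20992, 27580, 25992]
r4 m[φ0→wind] = [360800, 379152, 418668]
r4 m[φ0→rain] = [720, 896, 601]
r4 m[φ1→snow] = [18, 17, 12]
r4 m[φ1→sun] = [552, 995, 670]
r4 m[φ2→fog] = [20092, 24798, 29674]
r4 m[φ2→rain] = [16, 11, 23]
r4 m[φ3→rain] = [6, 4, 4]
r4 m[φ4→rain] = [5, 8, 9]
r4 m[snow→φ0] = [18, 17, 12]
r4 m[snow→φ1] = [20992, 27580, 25992]
r4 m[fog→φ2] = [1, 1, 1]
r4 m[wind→φ0] = [1, 1, 1]
r4 m[sun→φ1] = [1, 1, 1]
r4 m[rain→φ0] = [480, 352, 828]
r4 m[rain→φ2] = [21600, 28672, 21636]
r4 m[rain→φ3] = [57600, 78848, 124407]
r4 m[rain→φ4] = [69120, 39424, 55292]
r5 m[φ0→snow] = [20992, 27580, 25992]
r5 m[φ0→wind] = [360800, 379152, 418668]
r5 m[φ0→rain] = [720, 896, 601]
r5 m[φ1→snow] = [18, 17, 12]
r5 m[φ1→sun] = [285080, 520124, 353416]
r5 m[φ2→fog] = [309652, 388356, 460612]
r5 m[φ2→rain] = [16, 11, 23]
r5 m[φ3→rain] = [6, 4, 4]
r5 m[φ4→rain] = [5, 8, 9]
r5 m[snow→φ0] = [18, 17, 12]
r5 m[snow→φ1] = [20992, 27580, 25992]
r5 m[fog→φ2] = [1, 1, 1]
r5 m[wind→φ0] = [1, 1, 1]
r5 m[sun→φ1] = [1, 1, 1]
r5 m[rain→φ0] = [480, 352, 828]
r5 m[rain→φ2] = [21600, 28672, 21636]
r5 m[rain→φ3] = [57600, 78848, 124407]
r5 m[rain→φ4] = [69120, 39424, 55292]
r6 m[φ0→snow] = [20992, 27580, 25992]
r6 m[φ0→wind] = [360800, 379152, 418668]
r6 m[φ0→rain] = [720, 896, 601]
r6 m[φ1→snow] = [18, 17, 12]
r6 m[φ1→sun] = [285080, 520124, 353416]
r6 m[φ2→fog] = [309652, 388356, 460612]
r6 m[φ2→rain] = [16, 11, 23]
r6 m[φ3→rain] = [6, 4, 4]
r6 m[φ4→rain] = [5, 8, 9]
r6 m[snow→φ0] = [18, 17, 12]
r6 m[snow→φ1] = [20992, 27580, 25992]
r6 m[fog→φ2] = [1, 1, 1]
r6 m[wind→φ0] = [1, 1, 1]
r6 m[sun→φ1] = [1, 1, 1]
r6 m[rain→φ0] = [480, 352, 828]
r6 m[rain→φ2] = [21600, 28672, 21636]
r6 m[rain→φ3] = [57600, 78848, 124407]
r6 m[rain→φ4] = [69120, 39424, 55292]
fixed point reached at round 6
b[snow] = ⊗ incoming = [377856, 468860, 311904]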